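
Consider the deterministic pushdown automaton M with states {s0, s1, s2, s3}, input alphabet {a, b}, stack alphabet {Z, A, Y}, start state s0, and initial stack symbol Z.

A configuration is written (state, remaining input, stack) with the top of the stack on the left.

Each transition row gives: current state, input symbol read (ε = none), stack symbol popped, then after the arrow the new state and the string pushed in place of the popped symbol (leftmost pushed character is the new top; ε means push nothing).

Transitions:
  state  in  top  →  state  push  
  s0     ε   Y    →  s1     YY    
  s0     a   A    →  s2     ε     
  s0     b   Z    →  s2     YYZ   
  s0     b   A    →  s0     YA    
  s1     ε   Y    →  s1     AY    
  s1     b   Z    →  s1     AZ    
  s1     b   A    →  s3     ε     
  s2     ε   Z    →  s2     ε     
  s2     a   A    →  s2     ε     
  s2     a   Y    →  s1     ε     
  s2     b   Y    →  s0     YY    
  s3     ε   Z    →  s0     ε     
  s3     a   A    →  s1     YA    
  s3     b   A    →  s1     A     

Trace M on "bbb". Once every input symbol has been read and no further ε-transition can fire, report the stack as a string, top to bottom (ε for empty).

YYYYZ

(s0, bbb, Z) ⊢ (s2, bb, YYZ) ⊢ (s0, b, YYYZ) ⊢ (s1, b, YYYYZ) ⊢ (s1, b, AYYYYZ) ⊢ (s3, ε, YYYYZ)
All input consumed in state s3 with stack YYYYZ.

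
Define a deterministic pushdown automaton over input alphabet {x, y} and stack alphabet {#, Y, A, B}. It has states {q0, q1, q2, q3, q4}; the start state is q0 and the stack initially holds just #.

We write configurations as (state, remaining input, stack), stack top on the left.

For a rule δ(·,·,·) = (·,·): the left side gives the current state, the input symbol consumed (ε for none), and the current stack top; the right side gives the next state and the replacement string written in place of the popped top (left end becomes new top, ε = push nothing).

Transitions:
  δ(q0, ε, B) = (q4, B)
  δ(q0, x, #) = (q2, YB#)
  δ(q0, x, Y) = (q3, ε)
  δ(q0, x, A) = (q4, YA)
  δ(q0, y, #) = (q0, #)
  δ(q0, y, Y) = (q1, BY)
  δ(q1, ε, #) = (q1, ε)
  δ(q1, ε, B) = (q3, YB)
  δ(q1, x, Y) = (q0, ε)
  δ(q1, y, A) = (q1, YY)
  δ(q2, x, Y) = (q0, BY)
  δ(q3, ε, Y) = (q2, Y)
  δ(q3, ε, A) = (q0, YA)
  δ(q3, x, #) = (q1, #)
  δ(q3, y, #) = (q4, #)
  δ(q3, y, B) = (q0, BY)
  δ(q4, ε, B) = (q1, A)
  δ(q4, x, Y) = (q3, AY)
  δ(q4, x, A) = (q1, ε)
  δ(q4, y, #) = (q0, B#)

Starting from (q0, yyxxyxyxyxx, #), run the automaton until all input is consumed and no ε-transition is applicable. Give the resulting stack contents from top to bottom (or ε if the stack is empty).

YBYYB#

(q0, yyxxyxyxyxx, #)
  read y, top #: go to q0, push # → (q0, yxxyxyxyxx, #)
  read y, top #: go to q0, push # → (q0, xxyxyxyxx, #)
  read x, top #: go to q2, push YB# → (q2, xyxyxyxx, YB#)
  read x, top Y: go to q0, push BY → (q0, yxyxyxx, BYB#)
  ε-move, top B: go to q4, push B → (q4, yxyxyxx, BYB#)
  ε-move, top B: go to q1, push A → (q1, yxyxyxx, AYB#)
  read y, top A: go to q1, push YY → (q1, xyxyxx, YYYB#)
  read x, top Y: go to q0, push ε → (q0, yxyxx, YYB#)
  read y, top Y: go to q1, push BY → (q1, xyxx, BYYB#)
  ε-move, top B: go to q3, push YB → (q3, xyxx, YBYYB#)
  ε-move, top Y: go to q2, push Y → (q2, xyxx, YBYYB#)
  read x, top Y: go to q0, push BY → (q0, yxx, BYBYYB#)
  ε-move, top B: go to q4, push B → (q4, yxx, BYBYYB#)
  ε-move, top B: go to q1, push A → (q1, yxx, AYBYYB#)
  read y, top A: go to q1, push YY → (q1, xx, YYYBYYB#)
  read x, top Y: go to q0, push ε → (q0, x, YYBYYB#)
  read x, top Y: go to q3, push ε → (q3, ε, YBYYB#)
  ε-move, top Y: go to q2, push Y → (q2, ε, YBYYB#)
All input consumed in state q2 with stack YBYYB#.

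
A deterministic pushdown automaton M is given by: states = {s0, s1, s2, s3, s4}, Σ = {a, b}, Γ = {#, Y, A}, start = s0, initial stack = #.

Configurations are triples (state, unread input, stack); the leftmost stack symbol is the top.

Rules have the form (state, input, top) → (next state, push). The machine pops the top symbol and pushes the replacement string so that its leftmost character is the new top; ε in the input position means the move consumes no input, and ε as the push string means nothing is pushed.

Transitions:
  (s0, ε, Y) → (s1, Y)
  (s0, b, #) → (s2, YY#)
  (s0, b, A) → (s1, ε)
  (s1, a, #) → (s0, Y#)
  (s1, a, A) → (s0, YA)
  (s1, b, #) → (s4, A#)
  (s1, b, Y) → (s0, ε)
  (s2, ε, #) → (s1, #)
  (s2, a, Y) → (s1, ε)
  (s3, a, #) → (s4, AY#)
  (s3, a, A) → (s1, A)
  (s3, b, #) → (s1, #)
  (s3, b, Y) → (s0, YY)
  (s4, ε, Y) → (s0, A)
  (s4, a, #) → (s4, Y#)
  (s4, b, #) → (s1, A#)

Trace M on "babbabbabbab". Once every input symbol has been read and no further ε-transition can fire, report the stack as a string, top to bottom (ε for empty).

#

(s0, babbabbabbab, #)
  read b, top #: go to s2, push YY# → (s2, abbabbabbab, YY#)
  read a, top Y: go to s1, push ε → (s1, bbabbabbab, Y#)
  read b, top Y: go to s0, push ε → (s0, babbabbab, #)
  read b, top #: go to s2, push YY# → (s2, abbabbab, YY#)
  read a, top Y: go to s1, push ε → (s1, bbabbab, Y#)
  read b, top Y: go to s0, push ε → (s0, babbab, #)
  read b, top #: go to s2, push YY# → (s2, abbab, YY#)
  read a, top Y: go to s1, push ε → (s1, bbab, Y#)
  read b, top Y: go to s0, push ε → (s0, bab, #)
  read b, top #: go to s2, push YY# → (s2, ab, YY#)
  read a, top Y: go to s1, push ε → (s1, b, Y#)
  read b, top Y: go to s0, push ε → (s0, ε, #)
All input consumed in state s0 with stack #.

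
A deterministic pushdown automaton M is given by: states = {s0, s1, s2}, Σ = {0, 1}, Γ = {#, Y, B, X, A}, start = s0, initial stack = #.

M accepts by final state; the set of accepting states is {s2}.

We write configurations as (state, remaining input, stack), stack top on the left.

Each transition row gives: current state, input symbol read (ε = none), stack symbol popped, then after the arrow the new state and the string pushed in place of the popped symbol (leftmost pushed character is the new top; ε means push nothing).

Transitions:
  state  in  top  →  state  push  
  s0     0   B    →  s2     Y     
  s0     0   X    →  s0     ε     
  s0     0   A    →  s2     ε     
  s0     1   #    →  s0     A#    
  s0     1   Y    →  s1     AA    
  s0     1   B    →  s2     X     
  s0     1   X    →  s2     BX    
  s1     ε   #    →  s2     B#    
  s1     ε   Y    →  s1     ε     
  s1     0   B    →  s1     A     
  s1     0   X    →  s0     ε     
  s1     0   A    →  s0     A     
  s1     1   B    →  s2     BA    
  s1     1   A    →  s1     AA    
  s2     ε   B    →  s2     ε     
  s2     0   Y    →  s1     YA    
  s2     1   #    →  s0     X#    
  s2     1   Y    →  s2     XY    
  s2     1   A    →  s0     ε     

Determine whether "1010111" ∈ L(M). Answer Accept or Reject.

(s0, 1010111, #) ⊢ (s0, 010111, A#) ⊢ (s2, 10111, #) ⊢ (s0, 0111, X#) ⊢ (s0, 111, #) ⊢ (s0, 11, A#)
No transition applies at (s0, 11, A#); input not fully consumed.

Reject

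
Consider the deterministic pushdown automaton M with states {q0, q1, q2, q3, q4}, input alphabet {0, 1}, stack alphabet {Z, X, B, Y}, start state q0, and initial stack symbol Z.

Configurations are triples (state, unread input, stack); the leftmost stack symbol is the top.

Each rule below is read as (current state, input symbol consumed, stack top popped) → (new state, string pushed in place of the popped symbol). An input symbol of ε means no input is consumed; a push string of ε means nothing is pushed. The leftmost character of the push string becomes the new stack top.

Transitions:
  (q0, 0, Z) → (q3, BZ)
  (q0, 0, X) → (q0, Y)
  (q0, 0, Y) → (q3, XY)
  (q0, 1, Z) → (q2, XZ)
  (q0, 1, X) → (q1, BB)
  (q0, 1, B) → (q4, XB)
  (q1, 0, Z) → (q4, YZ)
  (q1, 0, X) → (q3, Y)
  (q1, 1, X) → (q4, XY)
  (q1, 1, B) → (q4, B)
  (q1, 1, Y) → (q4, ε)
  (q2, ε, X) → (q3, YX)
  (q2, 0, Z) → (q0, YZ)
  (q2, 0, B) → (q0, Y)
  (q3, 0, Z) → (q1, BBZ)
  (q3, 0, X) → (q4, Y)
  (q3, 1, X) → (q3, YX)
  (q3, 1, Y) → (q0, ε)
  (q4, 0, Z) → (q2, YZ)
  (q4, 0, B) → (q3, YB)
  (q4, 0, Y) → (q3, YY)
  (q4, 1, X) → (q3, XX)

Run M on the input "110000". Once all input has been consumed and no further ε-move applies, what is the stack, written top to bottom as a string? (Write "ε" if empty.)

YYYZ

(q0, 110000, Z)
  read 1, top Z: go to q2, push XZ → (q2, 10000, XZ)
  ε-move, top X: go to q3, push YX → (q3, 10000, YXZ)
  read 1, top Y: go to q0, push ε → (q0, 0000, XZ)
  read 0, top X: go to q0, push Y → (q0, 000, YZ)
  read 0, top Y: go to q3, push XY → (q3, 00, XYZ)
  read 0, top X: go to q4, push Y → (q4, 0, YYZ)
  read 0, top Y: go to q3, push YY → (q3, ε, YYYZ)
All input consumed in state q3 with stack YYYZ.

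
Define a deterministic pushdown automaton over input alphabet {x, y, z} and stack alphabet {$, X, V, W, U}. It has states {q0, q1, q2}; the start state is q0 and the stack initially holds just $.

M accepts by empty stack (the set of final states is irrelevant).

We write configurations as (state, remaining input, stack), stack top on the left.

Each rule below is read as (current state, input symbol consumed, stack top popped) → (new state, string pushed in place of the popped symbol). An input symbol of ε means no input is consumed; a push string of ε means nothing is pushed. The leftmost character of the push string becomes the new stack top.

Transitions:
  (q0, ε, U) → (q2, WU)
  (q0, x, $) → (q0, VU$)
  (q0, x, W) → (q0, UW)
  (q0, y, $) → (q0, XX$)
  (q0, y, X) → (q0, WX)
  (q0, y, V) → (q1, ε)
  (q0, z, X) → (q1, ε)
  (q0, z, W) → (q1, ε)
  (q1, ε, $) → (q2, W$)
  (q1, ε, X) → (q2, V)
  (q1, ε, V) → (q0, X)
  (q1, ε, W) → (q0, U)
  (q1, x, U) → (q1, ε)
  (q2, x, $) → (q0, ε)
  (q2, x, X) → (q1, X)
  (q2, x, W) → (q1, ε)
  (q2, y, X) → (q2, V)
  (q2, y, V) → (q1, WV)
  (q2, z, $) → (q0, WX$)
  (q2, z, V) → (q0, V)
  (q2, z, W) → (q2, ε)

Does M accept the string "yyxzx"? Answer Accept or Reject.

(q0, yyxzx, $)
  read y, top $: go to q0, push XX$ → (q0, yxzx, XX$)
  read y, top X: go to q0, push WX → (q0, xzx, WXX$)
  read x, top W: go to q0, push UW → (q0, zx, UWXX$)
  ε-move, top U: go to q2, push WU → (q2, zx, WUWXX$)
  read z, top W: go to q2, push ε → (q2, x, UWXX$)
No transition applies at (q2, x, UWXX$); input not fully consumed.

Reject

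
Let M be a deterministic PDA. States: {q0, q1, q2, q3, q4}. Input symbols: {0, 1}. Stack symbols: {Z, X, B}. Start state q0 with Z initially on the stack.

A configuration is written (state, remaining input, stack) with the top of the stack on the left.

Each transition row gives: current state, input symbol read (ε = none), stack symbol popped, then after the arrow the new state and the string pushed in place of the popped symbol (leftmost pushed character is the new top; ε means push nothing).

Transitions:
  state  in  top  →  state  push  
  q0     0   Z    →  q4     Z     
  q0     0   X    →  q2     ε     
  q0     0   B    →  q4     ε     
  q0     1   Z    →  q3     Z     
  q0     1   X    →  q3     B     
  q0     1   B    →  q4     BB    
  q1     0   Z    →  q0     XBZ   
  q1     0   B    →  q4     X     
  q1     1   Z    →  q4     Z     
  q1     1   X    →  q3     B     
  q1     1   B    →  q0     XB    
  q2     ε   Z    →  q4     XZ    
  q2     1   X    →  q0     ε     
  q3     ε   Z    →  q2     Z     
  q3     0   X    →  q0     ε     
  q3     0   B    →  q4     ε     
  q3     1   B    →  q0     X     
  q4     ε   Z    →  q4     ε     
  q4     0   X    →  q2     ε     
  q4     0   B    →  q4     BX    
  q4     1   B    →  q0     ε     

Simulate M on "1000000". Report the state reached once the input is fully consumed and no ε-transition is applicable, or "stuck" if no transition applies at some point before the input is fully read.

(q0, 1000000, Z)
  read 1, top Z: go to q3, push Z → (q3, 000000, Z)
  ε-move, top Z: go to q2, push Z → (q2, 000000, Z)
  ε-move, top Z: go to q4, push XZ → (q4, 000000, XZ)
  read 0, top X: go to q2, push ε → (q2, 00000, Z)
  ε-move, top Z: go to q4, push XZ → (q4, 00000, XZ)
  read 0, top X: go to q2, push ε → (q2, 0000, Z)
  ε-move, top Z: go to q4, push XZ → (q4, 0000, XZ)
  read 0, top X: go to q2, push ε → (q2, 000, Z)
  ε-move, top Z: go to q4, push XZ → (q4, 000, XZ)
  read 0, top X: go to q2, push ε → (q2, 00, Z)
  ε-move, top Z: go to q4, push XZ → (q4, 00, XZ)
  read 0, top X: go to q2, push ε → (q2, 0, Z)
  ε-move, top Z: go to q4, push XZ → (q4, 0, XZ)
  read 0, top X: go to q2, push ε → (q2, ε, Z)
  ε-move, top Z: go to q4, push XZ → (q4, ε, XZ)
All input consumed; M is in state q4.

q4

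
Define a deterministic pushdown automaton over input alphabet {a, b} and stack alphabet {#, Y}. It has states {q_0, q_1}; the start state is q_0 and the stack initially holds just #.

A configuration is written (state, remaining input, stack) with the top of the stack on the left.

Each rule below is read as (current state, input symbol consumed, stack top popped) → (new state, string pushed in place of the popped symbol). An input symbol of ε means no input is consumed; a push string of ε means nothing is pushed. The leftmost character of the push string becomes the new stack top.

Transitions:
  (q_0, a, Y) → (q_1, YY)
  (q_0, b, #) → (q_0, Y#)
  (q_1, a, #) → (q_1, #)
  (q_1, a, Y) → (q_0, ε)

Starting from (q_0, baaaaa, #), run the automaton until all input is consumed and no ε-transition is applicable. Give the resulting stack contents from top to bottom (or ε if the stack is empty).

YY#

(q_0, baaaaa, #)
  read b, top #: go to q_0, push Y# → (q_0, aaaaa, Y#)
  read a, top Y: go to q_1, push YY → (q_1, aaaa, YY#)
  read a, top Y: go to q_0, push ε → (q_0, aaa, Y#)
  read a, top Y: go to q_1, push YY → (q_1, aa, YY#)
  read a, top Y: go to q_0, push ε → (q_0, a, Y#)
  read a, top Y: go to q_1, push YY → (q_1, ε, YY#)
All input consumed in state q_1 with stack YY#.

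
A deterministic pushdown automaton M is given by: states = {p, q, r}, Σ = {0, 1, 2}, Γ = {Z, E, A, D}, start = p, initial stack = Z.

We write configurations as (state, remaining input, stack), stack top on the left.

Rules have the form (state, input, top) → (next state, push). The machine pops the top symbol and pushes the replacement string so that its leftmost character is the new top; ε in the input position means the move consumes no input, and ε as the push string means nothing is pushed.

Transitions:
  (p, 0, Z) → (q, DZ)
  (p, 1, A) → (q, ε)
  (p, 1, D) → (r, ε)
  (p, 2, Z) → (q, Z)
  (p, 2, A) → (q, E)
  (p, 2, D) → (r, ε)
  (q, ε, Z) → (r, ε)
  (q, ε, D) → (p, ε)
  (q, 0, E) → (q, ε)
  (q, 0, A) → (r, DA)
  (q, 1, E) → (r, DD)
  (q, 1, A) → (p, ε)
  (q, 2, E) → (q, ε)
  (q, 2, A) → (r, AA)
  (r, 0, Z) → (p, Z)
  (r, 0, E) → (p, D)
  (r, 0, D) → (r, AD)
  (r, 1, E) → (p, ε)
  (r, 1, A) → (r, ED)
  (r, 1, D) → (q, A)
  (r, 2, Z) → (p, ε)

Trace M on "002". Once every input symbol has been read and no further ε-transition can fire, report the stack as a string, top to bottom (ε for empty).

(p, 002, Z) ⊢ (q, 02, DZ) ⊢ (p, 02, Z) ⊢ (q, 2, DZ) ⊢ (p, 2, Z) ⊢ (q, ε, Z) ⊢ (r, ε, ε)
All input consumed in state r with stack ε.

ε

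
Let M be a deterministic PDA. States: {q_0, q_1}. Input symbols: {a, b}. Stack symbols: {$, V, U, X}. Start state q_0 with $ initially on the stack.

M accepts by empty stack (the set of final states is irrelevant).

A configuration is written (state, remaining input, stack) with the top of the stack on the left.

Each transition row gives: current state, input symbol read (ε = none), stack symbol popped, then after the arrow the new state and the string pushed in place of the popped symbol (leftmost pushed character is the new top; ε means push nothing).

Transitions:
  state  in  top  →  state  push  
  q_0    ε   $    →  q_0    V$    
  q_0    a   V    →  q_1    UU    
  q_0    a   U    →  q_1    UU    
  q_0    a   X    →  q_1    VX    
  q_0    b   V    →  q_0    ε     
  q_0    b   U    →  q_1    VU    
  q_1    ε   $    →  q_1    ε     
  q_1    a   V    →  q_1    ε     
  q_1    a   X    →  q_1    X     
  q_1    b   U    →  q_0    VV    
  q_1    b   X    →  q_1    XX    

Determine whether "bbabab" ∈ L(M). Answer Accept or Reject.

(q_0, bbabab, $)
  ε-move, top $: go to q_0, push V$ → (q_0, bbabab, V$)
  read b, top V: go to q_0, push ε → (q_0, babab, $)
  ε-move, top $: go to q_0, push V$ → (q_0, babab, V$)
  read b, top V: go to q_0, push ε → (q_0, abab, $)
  ε-move, top $: go to q_0, push V$ → (q_0, abab, V$)
  read a, top V: go to q_1, push UU → (q_1, bab, UU$)
  read b, top U: go to q_0, push VV → (q_0, ab, VVU$)
  read a, top V: go to q_1, push UU → (q_1, b, UUVU$)
  read b, top U: go to q_0, push VV → (q_0, ε, VVUVU$)
All input consumed; stack is VVUVU$, not empty, and no further ε-move applies.

Reject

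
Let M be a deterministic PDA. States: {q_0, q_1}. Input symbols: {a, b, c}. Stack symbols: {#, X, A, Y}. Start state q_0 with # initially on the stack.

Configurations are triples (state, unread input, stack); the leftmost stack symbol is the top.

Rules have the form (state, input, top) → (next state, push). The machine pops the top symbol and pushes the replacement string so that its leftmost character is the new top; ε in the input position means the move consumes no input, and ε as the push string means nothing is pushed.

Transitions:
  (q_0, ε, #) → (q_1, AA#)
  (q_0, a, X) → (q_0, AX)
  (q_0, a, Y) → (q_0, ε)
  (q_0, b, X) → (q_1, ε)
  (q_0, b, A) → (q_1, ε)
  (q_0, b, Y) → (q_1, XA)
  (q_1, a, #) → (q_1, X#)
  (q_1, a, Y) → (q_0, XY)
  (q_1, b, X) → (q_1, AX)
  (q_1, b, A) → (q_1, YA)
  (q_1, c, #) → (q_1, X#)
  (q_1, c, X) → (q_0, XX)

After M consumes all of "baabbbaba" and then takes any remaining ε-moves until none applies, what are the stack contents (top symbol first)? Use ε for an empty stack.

XYAXYAA#

(q_0, baabbbaba, #)
  ε-move, top #: go to q_1, push AA# → (q_1, baabbbaba, AA#)
  read b, top A: go to q_1, push YA → (q_1, aabbbaba, YAA#)
  read a, top Y: go to q_0, push XY → (q_0, abbbaba, XYAA#)
  read a, top X: go to q_0, push AX → (q_0, bbbaba, AXYAA#)
  read b, top A: go to q_1, push ε → (q_1, bbaba, XYAA#)
  read b, top X: go to q_1, push AX → (q_1, baba, AXYAA#)
  read b, top A: go to q_1, push YA → (q_1, aba, YAXYAA#)
  read a, top Y: go to q_0, push XY → (q_0, ba, XYAXYAA#)
  read b, top X: go to q_1, push ε → (q_1, a, YAXYAA#)
  read a, top Y: go to q_0, push XY → (q_0, ε, XYAXYAA#)
All input consumed in state q_0 with stack XYAXYAA#.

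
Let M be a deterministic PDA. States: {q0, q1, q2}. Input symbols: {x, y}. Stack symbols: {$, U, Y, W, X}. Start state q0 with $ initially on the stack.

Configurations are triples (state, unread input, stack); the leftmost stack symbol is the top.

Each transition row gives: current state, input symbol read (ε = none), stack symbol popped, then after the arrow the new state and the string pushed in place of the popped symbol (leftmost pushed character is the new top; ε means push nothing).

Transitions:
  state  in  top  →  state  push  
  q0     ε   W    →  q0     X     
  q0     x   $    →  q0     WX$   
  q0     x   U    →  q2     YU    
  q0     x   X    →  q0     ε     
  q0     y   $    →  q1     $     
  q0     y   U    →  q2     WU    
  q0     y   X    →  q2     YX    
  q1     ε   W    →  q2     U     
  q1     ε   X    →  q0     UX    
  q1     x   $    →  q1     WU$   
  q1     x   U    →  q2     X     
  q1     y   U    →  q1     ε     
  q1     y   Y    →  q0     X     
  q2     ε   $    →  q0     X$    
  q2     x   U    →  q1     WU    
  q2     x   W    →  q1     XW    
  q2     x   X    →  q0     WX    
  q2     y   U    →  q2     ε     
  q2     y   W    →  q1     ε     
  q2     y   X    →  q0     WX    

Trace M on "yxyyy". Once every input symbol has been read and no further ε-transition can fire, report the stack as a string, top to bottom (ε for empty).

YX$

(q0, yxyyy, $)
  read y, top $: go to q1, push $ → (q1, xyyy, $)
  read x, top $: go to q1, push WU$ → (q1, yyy, WU$)
  ε-move, top W: go to q2, push U → (q2, yyy, UU$)
  read y, top U: go to q2, push ε → (q2, yy, U$)
  read y, top U: go to q2, push ε → (q2, y, $)
  ε-move, top $: go to q0, push X$ → (q0, y, X$)
  read y, top X: go to q2, push YX → (q2, ε, YX$)
All input consumed in state q2 with stack YX$.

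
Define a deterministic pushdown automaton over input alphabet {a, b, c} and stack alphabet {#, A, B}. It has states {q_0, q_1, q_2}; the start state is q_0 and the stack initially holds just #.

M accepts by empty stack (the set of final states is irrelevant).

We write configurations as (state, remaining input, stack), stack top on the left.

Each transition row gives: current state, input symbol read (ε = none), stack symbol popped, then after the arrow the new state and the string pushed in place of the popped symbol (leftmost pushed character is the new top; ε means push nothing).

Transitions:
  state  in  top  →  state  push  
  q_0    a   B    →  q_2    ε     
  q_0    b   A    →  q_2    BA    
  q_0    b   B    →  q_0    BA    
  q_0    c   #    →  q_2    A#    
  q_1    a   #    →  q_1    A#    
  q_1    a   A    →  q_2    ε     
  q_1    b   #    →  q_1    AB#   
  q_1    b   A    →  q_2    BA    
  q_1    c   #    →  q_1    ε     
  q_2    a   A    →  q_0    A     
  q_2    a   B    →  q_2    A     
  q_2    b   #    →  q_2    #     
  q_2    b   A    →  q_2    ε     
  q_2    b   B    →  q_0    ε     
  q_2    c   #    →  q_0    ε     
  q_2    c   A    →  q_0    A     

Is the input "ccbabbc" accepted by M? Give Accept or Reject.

(q_0, ccbabbc, #) ⊢ (q_2, cbabbc, A#) ⊢ (q_0, babbc, A#) ⊢ (q_2, abbc, BA#) ⊢ (q_2, bbc, AA#) ⊢ (q_2, bc, A#) ⊢ (q_2, c, #) ⊢ (q_0, ε, ε)
All input consumed and the stack is empty.

Accept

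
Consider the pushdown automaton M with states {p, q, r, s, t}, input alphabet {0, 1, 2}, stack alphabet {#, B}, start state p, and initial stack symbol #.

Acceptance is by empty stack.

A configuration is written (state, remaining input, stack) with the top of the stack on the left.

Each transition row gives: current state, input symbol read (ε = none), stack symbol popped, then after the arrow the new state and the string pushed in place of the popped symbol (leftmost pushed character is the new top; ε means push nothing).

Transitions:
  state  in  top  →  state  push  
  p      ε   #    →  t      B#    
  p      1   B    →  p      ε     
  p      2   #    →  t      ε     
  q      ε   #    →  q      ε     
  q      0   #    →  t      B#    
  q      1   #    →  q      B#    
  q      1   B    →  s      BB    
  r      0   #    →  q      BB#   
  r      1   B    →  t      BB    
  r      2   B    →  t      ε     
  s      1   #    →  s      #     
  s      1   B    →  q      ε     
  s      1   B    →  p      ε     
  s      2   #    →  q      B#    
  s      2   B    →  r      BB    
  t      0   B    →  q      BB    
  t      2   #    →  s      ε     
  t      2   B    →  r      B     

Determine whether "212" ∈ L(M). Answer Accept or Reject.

Reject

No computation consumes all input and empties the stack.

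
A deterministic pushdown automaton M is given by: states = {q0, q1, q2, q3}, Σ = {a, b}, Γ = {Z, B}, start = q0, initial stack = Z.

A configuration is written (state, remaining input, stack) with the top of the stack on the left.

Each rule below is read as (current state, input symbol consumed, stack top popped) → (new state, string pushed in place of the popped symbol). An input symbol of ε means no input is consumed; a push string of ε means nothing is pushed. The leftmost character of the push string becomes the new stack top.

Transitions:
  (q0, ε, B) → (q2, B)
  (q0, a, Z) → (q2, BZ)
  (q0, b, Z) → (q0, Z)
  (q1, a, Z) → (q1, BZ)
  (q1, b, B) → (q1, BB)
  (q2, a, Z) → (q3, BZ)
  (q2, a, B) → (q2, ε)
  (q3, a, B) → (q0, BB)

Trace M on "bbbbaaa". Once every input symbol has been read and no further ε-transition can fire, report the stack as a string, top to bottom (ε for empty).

(q0, bbbbaaa, Z)
  read b, top Z: go to q0, push Z → (q0, bbbaaa, Z)
  read b, top Z: go to q0, push Z → (q0, bbaaa, Z)
  read b, top Z: go to q0, push Z → (q0, baaa, Z)
  read b, top Z: go to q0, push Z → (q0, aaa, Z)
  read a, top Z: go to q2, push BZ → (q2, aa, BZ)
  read a, top B: go to q2, push ε → (q2, a, Z)
  read a, top Z: go to q3, push BZ → (q3, ε, BZ)
All input consumed in state q3 with stack BZ.

BZ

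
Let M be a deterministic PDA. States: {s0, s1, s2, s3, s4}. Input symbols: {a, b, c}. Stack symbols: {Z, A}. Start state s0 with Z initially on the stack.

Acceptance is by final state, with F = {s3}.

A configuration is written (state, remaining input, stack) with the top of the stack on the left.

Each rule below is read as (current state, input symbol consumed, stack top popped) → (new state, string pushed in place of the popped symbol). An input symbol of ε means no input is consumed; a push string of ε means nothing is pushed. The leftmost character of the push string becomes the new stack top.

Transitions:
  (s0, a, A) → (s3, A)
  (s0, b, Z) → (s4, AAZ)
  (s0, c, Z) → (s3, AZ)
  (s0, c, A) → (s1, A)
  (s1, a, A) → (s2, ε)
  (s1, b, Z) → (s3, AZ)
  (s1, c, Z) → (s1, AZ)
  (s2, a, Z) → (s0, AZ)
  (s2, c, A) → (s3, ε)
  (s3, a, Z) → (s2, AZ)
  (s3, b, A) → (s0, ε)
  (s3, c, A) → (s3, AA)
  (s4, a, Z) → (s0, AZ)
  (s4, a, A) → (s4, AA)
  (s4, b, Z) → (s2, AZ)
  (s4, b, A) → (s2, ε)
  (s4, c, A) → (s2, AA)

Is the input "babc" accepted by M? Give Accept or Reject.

Accept

(s0, babc, Z)
  read b, top Z: go to s4, push AAZ → (s4, abc, AAZ)
  read a, top A: go to s4, push AA → (s4, bc, AAAZ)
  read b, top A: go to s2, push ε → (s2, c, AAZ)
  read c, top A: go to s3, push ε → (s3, ε, AZ)
All input consumed; state s3 ∈ F.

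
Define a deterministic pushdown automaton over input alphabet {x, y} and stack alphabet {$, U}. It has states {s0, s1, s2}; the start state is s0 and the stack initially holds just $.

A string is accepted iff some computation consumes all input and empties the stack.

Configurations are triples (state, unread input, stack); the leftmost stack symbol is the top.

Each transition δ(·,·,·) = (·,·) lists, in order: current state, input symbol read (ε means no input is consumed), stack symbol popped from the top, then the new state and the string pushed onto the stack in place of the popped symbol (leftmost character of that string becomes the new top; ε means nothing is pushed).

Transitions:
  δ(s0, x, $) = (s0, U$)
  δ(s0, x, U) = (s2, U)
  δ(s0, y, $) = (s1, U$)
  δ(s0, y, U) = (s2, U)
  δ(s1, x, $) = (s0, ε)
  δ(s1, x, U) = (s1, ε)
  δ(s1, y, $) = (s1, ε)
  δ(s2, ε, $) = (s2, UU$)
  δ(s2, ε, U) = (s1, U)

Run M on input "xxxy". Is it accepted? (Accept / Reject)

(s0, xxxy, $)
  read x, top $: go to s0, push U$ → (s0, xxy, U$)
  read x, top U: go to s2, push U → (s2, xy, U$)
  ε-move, top U: go to s1, push U → (s1, xy, U$)
  read x, top U: go to s1, push ε → (s1, y, $)
  read y, top $: go to s1, push ε → (s1, ε, ε)
All input consumed and the stack is empty.

Accept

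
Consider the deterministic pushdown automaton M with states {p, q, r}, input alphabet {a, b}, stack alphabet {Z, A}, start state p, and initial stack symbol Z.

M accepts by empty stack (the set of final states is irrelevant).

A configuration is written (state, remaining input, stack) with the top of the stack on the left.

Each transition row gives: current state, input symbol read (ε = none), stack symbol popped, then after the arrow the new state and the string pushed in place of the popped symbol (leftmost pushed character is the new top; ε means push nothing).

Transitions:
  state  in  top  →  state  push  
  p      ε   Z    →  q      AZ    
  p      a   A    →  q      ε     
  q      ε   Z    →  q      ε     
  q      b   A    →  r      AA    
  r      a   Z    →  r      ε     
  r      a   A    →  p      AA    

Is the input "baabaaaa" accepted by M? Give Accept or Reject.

Reject

(p, baabaaaa, Z)
  ε-move, top Z: go to q, push AZ → (q, baabaaaa, AZ)
  read b, top A: go to r, push AA → (r, aabaaaa, AAZ)
  read a, top A: go to p, push AA → (p, abaaaa, AAAZ)
  read a, top A: go to q, push ε → (q, baaaa, AAZ)
  read b, top A: go to r, push AA → (r, aaaa, AAAZ)
  read a, top A: go to p, push AA → (p, aaa, AAAAZ)
  read a, top A: go to q, push ε → (q, aa, AAAZ)
No transition applies at (q, aa, AAAZ); input not fully consumed.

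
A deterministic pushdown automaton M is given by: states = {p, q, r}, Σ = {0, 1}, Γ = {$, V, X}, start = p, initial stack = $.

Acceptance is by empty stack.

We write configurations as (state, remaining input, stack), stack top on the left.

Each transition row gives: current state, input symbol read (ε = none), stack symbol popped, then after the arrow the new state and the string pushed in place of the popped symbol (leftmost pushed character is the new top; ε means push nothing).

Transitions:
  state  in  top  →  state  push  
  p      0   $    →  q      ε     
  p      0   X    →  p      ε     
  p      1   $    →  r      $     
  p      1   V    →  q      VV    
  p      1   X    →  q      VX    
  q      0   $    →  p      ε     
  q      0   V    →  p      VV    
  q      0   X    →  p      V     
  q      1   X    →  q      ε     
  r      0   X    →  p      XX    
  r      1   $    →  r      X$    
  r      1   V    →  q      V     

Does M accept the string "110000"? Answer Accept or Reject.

Accept

(p, 110000, $)
  read 1, top $: go to r, push $ → (r, 10000, $)
  read 1, top $: go to r, push X$ → (r, 0000, X$)
  read 0, top X: go to p, push XX → (p, 000, XX$)
  read 0, top X: go to p, push ε → (p, 00, X$)
  read 0, top X: go to p, push ε → (p, 0, $)
  read 0, top $: go to q, push ε → (q, ε, ε)
All input consumed and the stack is empty.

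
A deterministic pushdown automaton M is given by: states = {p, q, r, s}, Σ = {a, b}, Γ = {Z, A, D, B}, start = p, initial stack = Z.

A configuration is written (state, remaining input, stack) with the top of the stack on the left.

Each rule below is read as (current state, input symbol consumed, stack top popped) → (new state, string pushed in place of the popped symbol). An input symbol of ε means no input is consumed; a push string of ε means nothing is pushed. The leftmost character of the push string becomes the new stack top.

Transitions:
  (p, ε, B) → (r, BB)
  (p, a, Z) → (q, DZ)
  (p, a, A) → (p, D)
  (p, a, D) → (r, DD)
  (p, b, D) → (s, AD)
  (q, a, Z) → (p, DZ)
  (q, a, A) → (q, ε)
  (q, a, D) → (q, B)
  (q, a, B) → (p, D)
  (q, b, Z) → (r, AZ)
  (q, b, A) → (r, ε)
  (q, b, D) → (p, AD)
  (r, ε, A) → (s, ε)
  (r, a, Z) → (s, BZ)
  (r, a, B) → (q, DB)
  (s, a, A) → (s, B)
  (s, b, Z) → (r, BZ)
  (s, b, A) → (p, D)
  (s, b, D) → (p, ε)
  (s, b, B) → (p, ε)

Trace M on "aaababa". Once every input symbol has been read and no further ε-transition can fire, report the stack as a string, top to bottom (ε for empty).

(p, aaababa, Z)
  read a, top Z: go to q, push DZ → (q, aababa, DZ)
  read a, top D: go to q, push B → (q, ababa, BZ)
  read a, top B: go to p, push D → (p, baba, DZ)
  read b, top D: go to s, push AD → (s, aba, ADZ)
  read a, top A: go to s, push B → (s, ba, BDZ)
  read b, top B: go to p, push ε → (p, a, DZ)
  read a, top D: go to r, push DD → (r, ε, DDZ)
All input consumed in state r with stack DDZ.

DDZ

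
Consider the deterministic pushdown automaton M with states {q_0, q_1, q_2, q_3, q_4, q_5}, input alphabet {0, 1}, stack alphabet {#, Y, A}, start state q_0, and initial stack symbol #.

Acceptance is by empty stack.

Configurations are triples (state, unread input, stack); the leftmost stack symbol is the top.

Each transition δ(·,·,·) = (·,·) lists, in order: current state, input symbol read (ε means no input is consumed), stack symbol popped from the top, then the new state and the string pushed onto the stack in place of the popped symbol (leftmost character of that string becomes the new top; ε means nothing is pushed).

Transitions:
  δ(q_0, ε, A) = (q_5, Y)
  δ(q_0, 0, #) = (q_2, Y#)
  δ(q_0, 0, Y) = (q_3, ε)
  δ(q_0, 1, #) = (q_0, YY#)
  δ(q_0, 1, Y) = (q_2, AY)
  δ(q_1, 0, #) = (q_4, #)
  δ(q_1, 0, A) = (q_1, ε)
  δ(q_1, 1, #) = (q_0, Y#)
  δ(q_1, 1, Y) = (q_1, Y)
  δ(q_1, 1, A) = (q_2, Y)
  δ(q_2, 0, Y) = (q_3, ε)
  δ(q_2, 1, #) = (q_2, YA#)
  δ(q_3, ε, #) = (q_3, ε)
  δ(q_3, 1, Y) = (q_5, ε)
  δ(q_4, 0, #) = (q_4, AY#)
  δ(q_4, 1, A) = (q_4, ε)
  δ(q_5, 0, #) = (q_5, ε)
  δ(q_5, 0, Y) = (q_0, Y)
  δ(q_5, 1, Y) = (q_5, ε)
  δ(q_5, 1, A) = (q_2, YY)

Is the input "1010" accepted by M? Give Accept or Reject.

(q_0, 1010, #) ⊢ (q_0, 010, YY#) ⊢ (q_3, 10, Y#) ⊢ (q_5, 0, #) ⊢ (q_5, ε, ε)
All input consumed and the stack is empty.

Accept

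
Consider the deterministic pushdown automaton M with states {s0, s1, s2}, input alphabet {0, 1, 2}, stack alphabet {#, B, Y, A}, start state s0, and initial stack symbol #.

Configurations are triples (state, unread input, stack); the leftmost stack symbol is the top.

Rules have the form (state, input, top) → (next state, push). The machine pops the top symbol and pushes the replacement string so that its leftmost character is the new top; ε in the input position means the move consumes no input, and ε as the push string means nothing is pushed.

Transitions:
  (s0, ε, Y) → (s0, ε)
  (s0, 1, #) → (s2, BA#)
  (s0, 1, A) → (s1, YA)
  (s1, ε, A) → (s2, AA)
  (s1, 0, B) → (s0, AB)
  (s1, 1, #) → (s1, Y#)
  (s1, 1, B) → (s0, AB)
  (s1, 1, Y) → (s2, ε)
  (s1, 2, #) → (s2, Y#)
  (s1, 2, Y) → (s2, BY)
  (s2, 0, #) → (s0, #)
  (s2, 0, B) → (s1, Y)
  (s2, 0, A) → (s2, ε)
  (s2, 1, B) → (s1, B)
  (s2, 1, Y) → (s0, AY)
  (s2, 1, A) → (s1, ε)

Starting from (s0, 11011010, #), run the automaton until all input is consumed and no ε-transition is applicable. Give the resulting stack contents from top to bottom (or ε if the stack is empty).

(s0, 11011010, #)
  read 1, top #: go to s2, push BA# → (s2, 1011010, BA#)
  read 1, top B: go to s1, push B → (s1, 011010, BA#)
  read 0, top B: go to s0, push AB → (s0, 11010, ABA#)
  read 1, top A: go to s1, push YA → (s1, 1010, YABA#)
  read 1, top Y: go to s2, push ε → (s2, 010, ABA#)
  read 0, top A: go to s2, push ε → (s2, 10, BA#)
  read 1, top B: go to s1, push B → (s1, 0, BA#)
  read 0, top B: go to s0, push AB → (s0, ε, ABA#)
All input consumed in state s0 with stack ABA#.

ABA#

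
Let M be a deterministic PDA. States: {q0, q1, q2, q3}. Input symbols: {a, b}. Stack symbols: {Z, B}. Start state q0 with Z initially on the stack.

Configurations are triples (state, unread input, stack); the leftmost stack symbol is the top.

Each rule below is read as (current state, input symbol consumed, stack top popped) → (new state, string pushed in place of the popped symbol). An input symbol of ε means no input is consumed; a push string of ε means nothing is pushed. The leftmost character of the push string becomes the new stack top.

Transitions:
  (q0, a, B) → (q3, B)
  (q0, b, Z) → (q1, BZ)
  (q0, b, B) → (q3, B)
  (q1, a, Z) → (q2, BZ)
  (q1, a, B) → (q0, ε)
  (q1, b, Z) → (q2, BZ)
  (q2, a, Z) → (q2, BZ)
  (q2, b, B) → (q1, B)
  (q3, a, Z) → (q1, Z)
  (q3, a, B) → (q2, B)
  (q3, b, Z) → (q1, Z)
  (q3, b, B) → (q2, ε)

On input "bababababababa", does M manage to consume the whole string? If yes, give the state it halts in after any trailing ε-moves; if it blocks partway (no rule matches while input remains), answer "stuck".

q0

(q0, bababababababa, Z)
  read b, top Z: go to q1, push BZ → (q1, ababababababa, BZ)
  read a, top B: go to q0, push ε → (q0, babababababa, Z)
  read b, top Z: go to q1, push BZ → (q1, abababababa, BZ)
  read a, top B: go to q0, push ε → (q0, bababababa, Z)
  read b, top Z: go to q1, push BZ → (q1, ababababa, BZ)
  read a, top B: go to q0, push ε → (q0, babababa, Z)
  read b, top Z: go to q1, push BZ → (q1, abababa, BZ)
  read a, top B: go to q0, push ε → (q0, bababa, Z)
  read b, top Z: go to q1, push BZ → (q1, ababa, BZ)
  read a, top B: go to q0, push ε → (q0, baba, Z)
  read b, top Z: go to q1, push BZ → (q1, aba, BZ)
  read a, top B: go to q0, push ε → (q0, ba, Z)
  read b, top Z: go to q1, push BZ → (q1, a, BZ)
  read a, top B: go to q0, push ε → (q0, ε, Z)
All input consumed; M is in state q0.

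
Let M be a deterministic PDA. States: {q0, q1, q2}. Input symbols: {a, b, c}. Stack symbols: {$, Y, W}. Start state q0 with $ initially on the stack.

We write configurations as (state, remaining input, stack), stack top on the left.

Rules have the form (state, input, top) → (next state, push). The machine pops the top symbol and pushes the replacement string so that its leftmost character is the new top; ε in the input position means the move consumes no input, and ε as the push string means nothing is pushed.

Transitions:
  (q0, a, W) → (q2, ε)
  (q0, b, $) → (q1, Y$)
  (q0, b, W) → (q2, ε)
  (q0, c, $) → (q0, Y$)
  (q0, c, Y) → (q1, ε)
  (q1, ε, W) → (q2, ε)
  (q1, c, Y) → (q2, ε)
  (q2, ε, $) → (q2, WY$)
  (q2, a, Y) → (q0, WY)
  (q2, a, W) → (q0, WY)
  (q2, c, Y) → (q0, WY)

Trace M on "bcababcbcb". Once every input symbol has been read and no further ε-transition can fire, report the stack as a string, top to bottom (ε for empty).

(q0, bcababcbcb, $)
  read b, top $: go to q1, push Y$ → (q1, cababcbcb, Y$)
  read c, top Y: go to q2, push ε → (q2, ababcbcb, $)
  ε-move, top $: go to q2, push WY$ → (q2, ababcbcb, WY$)
  read a, top W: go to q0, push WY → (q0, babcbcb, WYY$)
  read b, top W: go to q2, push ε → (q2, abcbcb, YY$)
  read a, top Y: go to q0, push WY → (q0, bcbcb, WYY$)
  read b, top W: go to q2, push ε → (q2, cbcb, YY$)
  read c, top Y: go to q0, push WY → (q0, bcb, WYY$)
  read b, top W: go to q2, push ε → (q2, cb, YY$)
  read c, top Y: go to q0, push WY → (q0, b, WYY$)
  read b, top W: go to q2, push ε → (q2, ε, YY$)
All input consumed in state q2 with stack YY$.

YY$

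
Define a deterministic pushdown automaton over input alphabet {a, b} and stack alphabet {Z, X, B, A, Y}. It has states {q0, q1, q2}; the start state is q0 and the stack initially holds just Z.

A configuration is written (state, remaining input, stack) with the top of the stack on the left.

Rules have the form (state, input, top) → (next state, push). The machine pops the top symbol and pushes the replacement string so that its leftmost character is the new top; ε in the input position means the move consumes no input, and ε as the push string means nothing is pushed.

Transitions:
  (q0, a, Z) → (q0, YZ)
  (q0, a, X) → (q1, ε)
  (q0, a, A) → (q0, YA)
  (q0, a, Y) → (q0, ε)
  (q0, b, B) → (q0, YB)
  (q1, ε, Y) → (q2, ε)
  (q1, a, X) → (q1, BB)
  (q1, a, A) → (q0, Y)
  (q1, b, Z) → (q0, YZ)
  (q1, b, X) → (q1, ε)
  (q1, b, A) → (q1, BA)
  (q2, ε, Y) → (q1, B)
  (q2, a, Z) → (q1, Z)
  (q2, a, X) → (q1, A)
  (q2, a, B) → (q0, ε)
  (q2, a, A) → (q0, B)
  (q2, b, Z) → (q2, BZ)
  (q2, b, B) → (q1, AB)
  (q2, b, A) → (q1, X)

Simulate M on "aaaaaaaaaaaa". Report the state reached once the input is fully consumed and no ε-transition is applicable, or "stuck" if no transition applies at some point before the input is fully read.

(q0, aaaaaaaaaaaa, Z)
  read a, top Z: go to q0, push YZ → (q0, aaaaaaaaaaa, YZ)
  read a, top Y: go to q0, push ε → (q0, aaaaaaaaaa, Z)
  read a, top Z: go to q0, push YZ → (q0, aaaaaaaaa, YZ)
  read a, top Y: go to q0, push ε → (q0, aaaaaaaa, Z)
  read a, top Z: go to q0, push YZ → (q0, aaaaaaa, YZ)
  read a, top Y: go to q0, push ε → (q0, aaaaaa, Z)
  read a, top Z: go to q0, push YZ → (q0, aaaaa, YZ)
  read a, top Y: go to q0, push ε → (q0, aaaa, Z)
  read a, top Z: go to q0, push YZ → (q0, aaa, YZ)
  read a, top Y: go to q0, push ε → (q0, aa, Z)
  read a, top Z: go to q0, push YZ → (q0, a, YZ)
  read a, top Y: go to q0, push ε → (q0, ε, Z)
All input consumed; M is in state q0.

q0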